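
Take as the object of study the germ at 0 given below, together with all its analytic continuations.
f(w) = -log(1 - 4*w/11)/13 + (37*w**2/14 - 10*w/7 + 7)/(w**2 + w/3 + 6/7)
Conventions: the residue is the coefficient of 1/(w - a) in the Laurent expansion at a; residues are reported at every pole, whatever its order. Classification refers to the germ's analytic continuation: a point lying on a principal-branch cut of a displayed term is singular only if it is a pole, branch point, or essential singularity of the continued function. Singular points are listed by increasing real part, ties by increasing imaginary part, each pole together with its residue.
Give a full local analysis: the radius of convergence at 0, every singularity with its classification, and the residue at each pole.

Radius of convergence at 0: (1/7)*sqrt(42).
At (-1/6) - ((1/42)*sqrt(1463))*i: a pole of order 1; residue (-97/84) + ((821/11172)*sqrt(1463))*i.
At (-1/6) + ((1/42)*sqrt(1463))*i: a pole of order 1; residue (-97/84) - ((821/11172)*sqrt(1463))*i.
At 11/4: a logarithmic branch point.

Denominator factor (w**2 + w/3 + 6/7): discriminant -209/63, complex-conjugate roots (-1/6) + ((1/42)*sqrt(1463))*i and (-1/6) - ((1/42)*sqrt(1463))*i; poles of order 1, moduli (1/7)*sqrt(42) and (1/7)*sqrt(42).
Branch term (-1/13)*log(1 - w/(11/4)): its argument vanishes at w = 11/4, a logarithmic branch point, modulus 11/4.
The radius of convergence is the smallest modulus among the singular points: (1/7)*sqrt(42).
The branch term is analytic at (-1/6) - ((1/42)*sqrt(1463))*i and contributes nothing to the residue; only the rational part matters.
The factor w**2 + w/3 + 6/7 splits as (w - a)(w - a') with a = (-1/6) - ((1/42)*sqrt(1463))*i, a' = (-1/6) + ((1/42)*sqrt(1463))*i. At the order-1 pole a set g(w) = (w - a)*(rational part) = [37*w**2/14 - 10*w/7 + 7] / (w - a').
Simple pole: residue = g(a) at a = (-1/6) - ((1/42)*sqrt(1463))*i, which is (-97/84) + ((821/11172)*sqrt(1463))*i.
The branch term is analytic at (-1/6) + ((1/42)*sqrt(1463))*i and contributes nothing to the residue; only the rational part matters.
The factor w**2 + w/3 + 6/7 splits as (w - a)(w - a') with a = (-1/6) + ((1/42)*sqrt(1463))*i, a' = (-1/6) - ((1/42)*sqrt(1463))*i. At the order-1 pole a set g(w) = (w - a)*(rational part) = [37*w**2/14 - 10*w/7 + 7] / (w - a').
Simple pole: residue = g(a) at a = (-1/6) + ((1/42)*sqrt(1463))*i, which is (-97/84) - ((821/11172)*sqrt(1463))*i.
List the singular points by increasing real part (a conjugate pair: the negative imaginary part first).


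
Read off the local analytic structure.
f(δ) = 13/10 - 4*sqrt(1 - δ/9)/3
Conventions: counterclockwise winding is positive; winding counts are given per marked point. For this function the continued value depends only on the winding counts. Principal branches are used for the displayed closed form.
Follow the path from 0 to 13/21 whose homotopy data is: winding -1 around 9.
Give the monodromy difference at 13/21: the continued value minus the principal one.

The rational part is single-valued and drops out of the difference; each branch term changes only by its own monodromy.
(-4/3)*sqrt(1 - δ/(9)): winding -1 is odd, the square root flips sign, contributing -2*(-4/3)*sqrt(1 - (13/21)/(9)) = -2*(-4/3)*sqrt(176/189) = (32/189)*sqrt(231).
Summing the contributions at δ = 13/21 gives (32/189)*sqrt(231).

Continued minus principal equals (32/189)*sqrt(231).


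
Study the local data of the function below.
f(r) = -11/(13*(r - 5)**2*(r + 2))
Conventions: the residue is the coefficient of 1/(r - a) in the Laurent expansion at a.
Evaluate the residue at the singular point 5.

At the order-2 pole 5 set g(r) = (r - (5))^2*f(r) = -11/(13*(r + 2)).
Order-2 pole: residue = g'(a); g'(5) = 11/637, so the residue is 11/637.

The residue is 11/637.


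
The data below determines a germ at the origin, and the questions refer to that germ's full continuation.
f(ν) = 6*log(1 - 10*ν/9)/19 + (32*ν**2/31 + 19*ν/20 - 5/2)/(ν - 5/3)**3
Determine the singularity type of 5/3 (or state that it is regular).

The point is a pole of order 3.

The denominator factor ν - 5/3 vanishes at 5/3 and appears to the power 3; the numerator there equals 2177/1116, nonzero, and no other factor vanishes.
The branch terms are analytic at this point.
Hence a pole whose order is the multiplicity, 3.


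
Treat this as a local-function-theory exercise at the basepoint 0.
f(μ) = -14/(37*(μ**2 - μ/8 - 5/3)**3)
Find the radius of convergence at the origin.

Denominator factor (μ**2 - μ/8 - 5/3)^3: discriminant 1283/192, real irrational roots 1/16 + (1/48)*sqrt(3849) and 1/16 - (1/48)*sqrt(3849); poles of order 3, moduli 1/16 + (1/48)*sqrt(3849) and -1/16 + (1/48)*sqrt(3849).
The radius of convergence is the smallest modulus among the singular points: -1/16 + (1/48)*sqrt(3849).

The radius of convergence is -1/16 + (1/48)*sqrt(3849).


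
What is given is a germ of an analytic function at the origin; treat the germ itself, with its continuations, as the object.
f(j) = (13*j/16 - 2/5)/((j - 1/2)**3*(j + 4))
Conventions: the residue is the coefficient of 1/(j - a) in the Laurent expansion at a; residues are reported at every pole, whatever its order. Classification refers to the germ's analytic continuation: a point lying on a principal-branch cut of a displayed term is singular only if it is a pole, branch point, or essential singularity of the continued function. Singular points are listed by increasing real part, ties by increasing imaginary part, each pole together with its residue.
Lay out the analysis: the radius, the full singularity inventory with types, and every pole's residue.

Radius of convergence at 0: 1/2.
At -4: a pole of order 1; residue 146/3645.
At 1/2: a pole of order 3; residue -146/3645.

Denominator factor (j + 4): pole of order 1 at -4, modulus 4.
Denominator factor (j - 1/2)^3: pole of order 3 at 1/2, modulus 1/2.
The radius of convergence is the smallest modulus among the singular points: 1/2.
At the order-1 pole -4 set g(j) = (j - (-4))*f(j) = (13*j/16 - 2/5)/(j - 1/2)**3.
Simple pole: residue = g(a) at a = -4, which is 146/3645.
At the order-3 pole 1/2 set g(j) = (j - (1/2))^3*f(j) = (13*j/16 - 2/5)/(j + 4).
Order-3 pole: residue = g''(a)/2; g''(1/2) = -292/3645, so the residue is -146/3645.
List the singular points by increasing real part (a conjugate pair: the negative imaginary part first).


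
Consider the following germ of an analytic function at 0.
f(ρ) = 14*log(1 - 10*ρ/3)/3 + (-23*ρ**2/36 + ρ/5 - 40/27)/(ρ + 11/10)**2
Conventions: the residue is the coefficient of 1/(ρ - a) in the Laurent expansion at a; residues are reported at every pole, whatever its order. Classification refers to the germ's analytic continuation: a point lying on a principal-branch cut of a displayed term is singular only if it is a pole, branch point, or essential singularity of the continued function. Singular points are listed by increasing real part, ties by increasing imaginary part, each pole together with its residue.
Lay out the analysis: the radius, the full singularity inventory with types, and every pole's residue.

Radius of convergence at 0: 3/10.
At -11/10: a pole of order 2; residue 289/180.
At 3/10: a logarithmic branch point.

Denominator factor (ρ + 11/10)^2: pole of order 2 at -11/10, modulus 11/10.
Branch term (14/3)*log(1 - ρ/(3/10)): its argument vanishes at ρ = 3/10, a logarithmic branch point, modulus 3/10.
The radius of convergence is the smallest modulus among the singular points: 3/10.
The branch term is analytic at -11/10 and contributes nothing to the residue; only the rational part matters.
At the order-2 pole -11/10 set g(ρ) = (ρ - (-11/10))^2*(rational part) = -23*ρ**2/36 + ρ/5 - 40/27.
Order-2 pole: residue = g'(a); g'(-11/10) = 289/180, so the residue is 289/180.
List the singular points by increasing real part (a conjugate pair: the negative imaginary part first).


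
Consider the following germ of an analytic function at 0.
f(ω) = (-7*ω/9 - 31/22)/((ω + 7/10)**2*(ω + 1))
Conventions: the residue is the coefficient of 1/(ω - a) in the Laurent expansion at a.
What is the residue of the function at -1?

The residue is -6250/891.

At the order-1 pole -1 set g(ω) = (ω - (-1))*f(ω) = (-7*ω/9 - 31/22)/(ω + 7/10)**2.
Simple pole: residue = g(a) at a = -1, which is -6250/891.


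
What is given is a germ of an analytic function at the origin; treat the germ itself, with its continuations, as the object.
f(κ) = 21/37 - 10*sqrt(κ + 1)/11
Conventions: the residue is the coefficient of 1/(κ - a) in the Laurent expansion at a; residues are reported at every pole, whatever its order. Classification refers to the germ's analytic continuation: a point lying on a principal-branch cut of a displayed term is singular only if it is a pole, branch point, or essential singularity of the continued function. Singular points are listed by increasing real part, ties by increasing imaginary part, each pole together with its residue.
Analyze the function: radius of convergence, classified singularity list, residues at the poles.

Branch term (-10/11)*sqrt(1 - κ/(-1)): its argument vanishes at κ = -1, a square-root branch point, modulus 1.
The radius of convergence is the smallest modulus among the singular points: 1.

Radius of convergence at 0: 1.
At -1: an algebraic (square-root) branch point.


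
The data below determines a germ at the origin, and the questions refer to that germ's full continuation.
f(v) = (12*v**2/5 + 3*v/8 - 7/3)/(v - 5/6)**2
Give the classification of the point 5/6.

The point is a pole of order 2.

The denominator factor v - 5/6 vanishes at 5/6 and appears to the power 2; the numerator there equals -17/48, nonzero, and no other factor vanishes.
Hence a pole whose order is the multiplicity, 2.


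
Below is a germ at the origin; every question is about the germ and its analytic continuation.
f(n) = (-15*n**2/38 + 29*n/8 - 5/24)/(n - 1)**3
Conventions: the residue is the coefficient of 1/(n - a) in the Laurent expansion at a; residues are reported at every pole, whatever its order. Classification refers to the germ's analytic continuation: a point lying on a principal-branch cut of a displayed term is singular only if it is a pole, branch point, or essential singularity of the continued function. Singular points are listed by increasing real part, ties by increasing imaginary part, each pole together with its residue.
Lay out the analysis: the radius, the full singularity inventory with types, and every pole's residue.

Denominator factor (n - 1)^3: pole of order 3 at 1, modulus 1.
The radius of convergence is the smallest modulus among the singular points: 1.
At the order-3 pole 1 set g(n) = (n - (1))^3*f(n) = -15*n**2/38 + 29*n/8 - 5/24.
Order-3 pole: residue = g''(a)/2; g''(1) = -15/19, so the residue is -15/38.

Radius of convergence at 0: 1.
At 1: a pole of order 3; residue -15/38.


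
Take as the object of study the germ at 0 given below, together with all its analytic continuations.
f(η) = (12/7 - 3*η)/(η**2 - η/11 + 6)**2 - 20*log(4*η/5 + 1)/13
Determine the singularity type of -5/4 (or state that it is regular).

The point is a logarithmic branch point.

The term (-20/13)*log(1 - η/(-5/4)) has argument 1 - -5/4/(-5/4) = 0 at -5/4: a logarithmic (infinitely-sheeted) branch point; the remaining terms are analytic or single-valued there.


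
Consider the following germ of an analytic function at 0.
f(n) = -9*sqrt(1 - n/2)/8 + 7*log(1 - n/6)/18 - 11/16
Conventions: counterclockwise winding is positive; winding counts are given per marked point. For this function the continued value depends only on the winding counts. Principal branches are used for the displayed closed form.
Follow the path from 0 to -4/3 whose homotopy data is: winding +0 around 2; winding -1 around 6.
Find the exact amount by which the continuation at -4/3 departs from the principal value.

Continued minus principal equals -(7/9)*pi*i.

The rational part is single-valued and drops out of the difference; each branch term changes only by its own monodromy.
(-9/8)*sqrt(1 - n/(2)): winding +0 is even, the square root returns to the same sheet, contribution 0.
(7/18)*log(1 - n/(6)): each positive loop around 6 adds 2*pi*i to the log, so winding -1 contributes (7/18)*(-1)*2*pi*i = -(7/9)*pi*i.
Summing the contributions at n = -4/3 gives -(7/9)*pi*i.


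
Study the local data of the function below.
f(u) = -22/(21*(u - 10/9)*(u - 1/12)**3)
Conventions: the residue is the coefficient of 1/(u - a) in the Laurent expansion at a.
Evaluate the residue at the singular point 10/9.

At the order-1 pole 10/9 set g(u) = (u - (10/9))*f(u) = -22/(21*(u - 1/12)**3).
Simple pole: residue = g(a) at a = 10/9, which is -342144/354571.

The residue is -342144/354571.


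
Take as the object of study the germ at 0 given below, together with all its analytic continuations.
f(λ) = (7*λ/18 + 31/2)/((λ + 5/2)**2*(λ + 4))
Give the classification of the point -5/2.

The point is a pole of order 2.

The denominator factor λ + 5/2 vanishes at -5/2 and appears to the power 2; the numerator there equals 523/36, nonzero, and no other factor vanishes.
Hence a pole whose order is the multiplicity, 2.


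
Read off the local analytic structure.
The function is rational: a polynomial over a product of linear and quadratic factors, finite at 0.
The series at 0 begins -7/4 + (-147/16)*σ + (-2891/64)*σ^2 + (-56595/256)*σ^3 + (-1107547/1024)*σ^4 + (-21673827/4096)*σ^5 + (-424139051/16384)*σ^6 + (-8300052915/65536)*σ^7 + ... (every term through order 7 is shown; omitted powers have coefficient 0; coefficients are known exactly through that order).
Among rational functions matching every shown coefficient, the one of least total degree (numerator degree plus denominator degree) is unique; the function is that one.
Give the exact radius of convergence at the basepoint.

The radius of convergence is 3/2 - (1/14)*sqrt(329).

No rational of total degree below 2 reproduces all 8 coefficients; solving the [0/2] Pade equations on them gives f(σ) = -1/(σ**2 - 3*σ + 4/7), whose expansion matches every shown term.
Denominator factor (σ**2 - 3*σ + 4/7): discriminant 47/7, real irrational roots 3/2 + (1/14)*sqrt(329) and 3/2 - (1/14)*sqrt(329); poles of order 1, moduli 3/2 + (1/14)*sqrt(329) and 3/2 - (1/14)*sqrt(329).
The radius of convergence is the smallest modulus among the singular points: 3/2 - (1/14)*sqrt(329).


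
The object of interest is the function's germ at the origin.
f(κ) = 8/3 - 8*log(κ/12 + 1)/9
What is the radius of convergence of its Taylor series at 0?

Branch term (-8/9)*log(1 - κ/(-12)): its argument vanishes at κ = -12, a logarithmic branch point, modulus 12.
The radius of convergence is the smallest modulus among the singular points: 12.

The radius of convergence is 12.


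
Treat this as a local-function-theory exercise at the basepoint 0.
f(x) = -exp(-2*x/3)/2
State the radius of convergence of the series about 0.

The factor exp(-2*x/3) is entire and contributes no finite singular point.
The polynomial part has no poles.
No finite singular points: the Taylor series at 0 converges everywhere.

The radius of convergence is infinite.


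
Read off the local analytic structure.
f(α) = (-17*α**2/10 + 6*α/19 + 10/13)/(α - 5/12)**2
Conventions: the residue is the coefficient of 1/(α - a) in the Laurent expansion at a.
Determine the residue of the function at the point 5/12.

The residue is -251/228.

At the order-2 pole 5/12 set g(α) = (α - (5/12))^2*f(α) = -17*α**2/10 + 6*α/19 + 10/13.
Order-2 pole: residue = g'(a); g'(5/12) = -251/228, so the residue is -251/228.


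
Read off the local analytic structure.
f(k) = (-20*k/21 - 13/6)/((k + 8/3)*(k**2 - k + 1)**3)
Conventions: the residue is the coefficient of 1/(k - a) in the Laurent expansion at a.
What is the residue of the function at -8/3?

At the order-1 pole -8/3 set g(k) = (k - (-8/3))*f(k) = (-20*k/21 - 13/6)/(k**2 - k + 1)**3.
Simple pole: residue = g(a) at a = -8/3, which is 3807/12777422.

The residue is 3807/12777422.


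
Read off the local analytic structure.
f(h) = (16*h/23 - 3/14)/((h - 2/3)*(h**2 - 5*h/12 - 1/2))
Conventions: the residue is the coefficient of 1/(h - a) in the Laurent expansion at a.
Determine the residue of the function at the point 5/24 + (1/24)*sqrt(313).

The factor h**2 - 5*h/12 - 1/2 splits as (h - a)(h - a') with a = 5/24 + (1/24)*sqrt(313), a' = 5/24 - (1/24)*sqrt(313). At the order-1 pole a set g(h) = (h - a)*f(h) = [(16*h/23 - 3/14)/(h - 2/3)] / (h - a').
Simple pole: residue = g(a) at a = 5/24 + (1/24)*sqrt(313), which is 241/644 + (349/8764)*sqrt(313).

The residue is 241/644 + (349/8764)*sqrt(313).


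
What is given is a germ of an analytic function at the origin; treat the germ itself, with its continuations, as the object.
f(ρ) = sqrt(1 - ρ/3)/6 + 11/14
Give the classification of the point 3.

The term (1/6)*sqrt(1 - ρ/(3)) has argument 1 - 3/(3) = 0 at 3: a square-root (algebraic, two-sheeted) branch point; the remaining terms are analytic or single-valued there.

The point is an algebraic (square-root) branch point.


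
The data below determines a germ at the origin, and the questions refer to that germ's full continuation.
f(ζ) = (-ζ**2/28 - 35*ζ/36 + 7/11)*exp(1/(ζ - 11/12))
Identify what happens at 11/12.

The exponent 1/(ζ - (11/12)) has a pole at 11/12, so exp(1/(ζ - (11/12))) takes every nonzero value near it: an essential singularity (not a pole of any order).

The point is an essential singularity.


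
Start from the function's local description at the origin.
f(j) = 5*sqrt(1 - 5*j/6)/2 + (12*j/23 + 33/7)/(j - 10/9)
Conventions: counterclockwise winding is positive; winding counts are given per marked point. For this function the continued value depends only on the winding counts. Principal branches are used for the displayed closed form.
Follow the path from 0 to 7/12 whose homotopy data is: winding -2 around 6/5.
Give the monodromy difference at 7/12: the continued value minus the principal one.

Continued minus principal equals 0.

The rational part is single-valued and drops out of the difference; each branch term changes only by its own monodromy.
(5/2)*sqrt(1 - j/(6/5)): winding -2 is even, the square root returns to the same sheet, contribution 0.
Summing the contributions at j = 7/12 gives 0.


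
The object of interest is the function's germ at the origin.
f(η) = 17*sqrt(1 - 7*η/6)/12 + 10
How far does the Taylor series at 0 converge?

The radius of convergence is 6/7.

Branch term (17/12)*sqrt(1 - η/(6/7)): its argument vanishes at η = 6/7, a square-root branch point, modulus 6/7.
The radius of convergence is the smallest modulus among the singular points: 6/7.


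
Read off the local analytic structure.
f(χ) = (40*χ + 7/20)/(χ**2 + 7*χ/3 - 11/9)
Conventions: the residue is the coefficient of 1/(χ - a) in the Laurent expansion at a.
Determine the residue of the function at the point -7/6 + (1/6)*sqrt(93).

The factor χ**2 + 7*χ/3 - 11/9 splits as (χ - a)(χ - a') with a = -7/6 + (1/6)*sqrt(93), a' = -7/6 - (1/6)*sqrt(93). At the order-1 pole a set g(χ) = (χ - a)*f(χ) = [40*χ + 7/20] / (χ - a').
Simple pole: residue = g(a) at a = -7/6 + (1/6)*sqrt(93), which is 20 - (2779/1860)*sqrt(93).

The residue is 20 - (2779/1860)*sqrt(93).


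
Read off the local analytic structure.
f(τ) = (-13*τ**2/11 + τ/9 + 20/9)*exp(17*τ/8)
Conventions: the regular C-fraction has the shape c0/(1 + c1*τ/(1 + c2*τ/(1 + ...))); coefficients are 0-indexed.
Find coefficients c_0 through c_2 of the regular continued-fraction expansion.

The regular C-fraction coefficients are [20/9, -87/40, 102023/76560].

Taylor coefficients (expand at 0): a_0 = 20/9, a_1 = 29/6, a_2 = 12899/3168.
c0 = a_0 = 20/9. Peel one level at a time: if S = 1 + c*τ/S' with S'(0) = 1, then c is the τ-coefficient of S and S' = c*τ/(S - 1).
S_1 = c0/f = 1 + (-87/40)*τ + (102023/35200)*τ^2 + ...; c1 = -87/40.
S_2 = c1*τ/(S_1 - 1) = 1 + (102023/76560)*τ + ...; c2 = 102023/76560.


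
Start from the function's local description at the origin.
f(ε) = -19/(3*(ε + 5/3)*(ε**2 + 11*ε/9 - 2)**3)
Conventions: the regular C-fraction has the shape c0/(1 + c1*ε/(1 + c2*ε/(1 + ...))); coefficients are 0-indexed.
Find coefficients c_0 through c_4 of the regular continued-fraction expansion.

The regular C-fraction coefficients are [19/40, -37/30, -799/666, 1700617/798201, -113351305489/146749642164].

Taylor coefficients (expand at 0): a_0 = 19/40, a_1 = 703/1200, a_2 = 76969/54000, a_3 = 28730147/14580000, a_4 = 2786056583/874800000.
c0 = a_0 = 19/40. Peel one level at a time: if S = 1 + c*ε/S' with S'(0) = 1, then c is the ε-coefficient of S and S' = c*ε/(S - 1).
S_1 = c0/f = 1 + (-37/30)*ε + (-799/540)*ε^2 + ...; c1 = -37/30.
S_2 = c1*ε/(S_1 - 1) = 1 + (-799/666)*ε + (1700617/665334)*ε^2 + ...; c2 = -799/666.
S_3 = c2*ε/(S_2 - 1) = 1 + (1700617/798201)*ε + (3063548797/1861577316)*ε^2 + ...; c3 = 1700617/798201.
S_4 = c3*ε/(S_3 - 1) = 1 + (-113351305489/146749642164)*ε + ...; c4 = -113351305489/146749642164.


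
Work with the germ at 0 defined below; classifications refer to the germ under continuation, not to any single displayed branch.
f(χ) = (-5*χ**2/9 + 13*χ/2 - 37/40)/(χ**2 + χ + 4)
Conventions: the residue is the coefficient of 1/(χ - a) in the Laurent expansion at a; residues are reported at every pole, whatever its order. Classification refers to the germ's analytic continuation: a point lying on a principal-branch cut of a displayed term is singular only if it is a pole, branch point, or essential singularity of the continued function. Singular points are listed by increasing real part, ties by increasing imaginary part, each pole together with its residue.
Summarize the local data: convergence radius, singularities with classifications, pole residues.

Radius of convergence at 0: 2.
At (-1/2) - ((1/2)*sqrt(15))*i: a pole of order 1; residue (127/36) - ((803/5400)*sqrt(15))*i.
At (-1/2) + ((1/2)*sqrt(15))*i: a pole of order 1; residue (127/36) + ((803/5400)*sqrt(15))*i.

Denominator factor (χ**2 + χ + 4): discriminant -15, complex-conjugate roots (-1/2) + ((1/2)*sqrt(15))*i and (-1/2) - ((1/2)*sqrt(15))*i; poles of order 1, moduli 2 and 2.
The radius of convergence is the smallest modulus among the singular points: 2.
The factor χ**2 + χ + 4 splits as (χ - a)(χ - a') with a = (-1/2) - ((1/2)*sqrt(15))*i, a' = (-1/2) + ((1/2)*sqrt(15))*i. At the order-1 pole a set g(χ) = (χ - a)*f(χ) = [-5*χ**2/9 + 13*χ/2 - 37/40] / (χ - a').
Simple pole: residue = g(a) at a = (-1/2) - ((1/2)*sqrt(15))*i, which is (127/36) - ((803/5400)*sqrt(15))*i.
The factor χ**2 + χ + 4 splits as (χ - a)(χ - a') with a = (-1/2) + ((1/2)*sqrt(15))*i, a' = (-1/2) - ((1/2)*sqrt(15))*i. At the order-1 pole a set g(χ) = (χ - a)*f(χ) = [-5*χ**2/9 + 13*χ/2 - 37/40] / (χ - a').
Simple pole: residue = g(a) at a = (-1/2) + ((1/2)*sqrt(15))*i, which is (127/36) + ((803/5400)*sqrt(15))*i.
List the singular points by increasing real part (a conjugate pair: the negative imaginary part first).


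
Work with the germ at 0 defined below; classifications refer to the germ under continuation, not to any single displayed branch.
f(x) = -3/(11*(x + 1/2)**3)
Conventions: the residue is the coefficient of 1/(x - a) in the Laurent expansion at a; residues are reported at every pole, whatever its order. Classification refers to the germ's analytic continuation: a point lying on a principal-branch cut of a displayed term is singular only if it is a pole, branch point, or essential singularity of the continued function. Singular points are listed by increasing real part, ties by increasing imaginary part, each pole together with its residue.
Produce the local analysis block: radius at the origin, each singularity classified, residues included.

Radius of convergence at 0: 1/2.
At -1/2: a pole of order 3; residue 0.

Denominator factor (x + 1/2)^3: pole of order 3 at -1/2, modulus 1/2.
The radius of convergence is the smallest modulus among the singular points: 1/2.
At the order-3 pole -1/2 set g(x) = (x - (-1/2))^3*f(x) = -3/11.
Order-3 pole: residue = g''(a)/2; g''(-1/2) = 0, so the residue is 0.


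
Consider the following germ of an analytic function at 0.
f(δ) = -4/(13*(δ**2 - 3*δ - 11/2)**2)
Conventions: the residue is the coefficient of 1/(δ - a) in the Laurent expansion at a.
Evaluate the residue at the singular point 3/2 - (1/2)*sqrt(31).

The factor δ**2 - 3*δ - 11/2 splits as (δ - a)(δ - a') with a = 3/2 - (1/2)*sqrt(31), a' = 3/2 + (1/2)*sqrt(31). At the order-2 pole a set g(δ) = (δ - a)^2*f(δ) = [-4/13] / (δ - a')^2.
Order-2 pole: residue = g'(a); g'(3/2 - (1/2)*sqrt(31)) = -(8/12493)*sqrt(31), so the residue is -(8/12493)*sqrt(31).

The residue is -(8/12493)*sqrt(31).


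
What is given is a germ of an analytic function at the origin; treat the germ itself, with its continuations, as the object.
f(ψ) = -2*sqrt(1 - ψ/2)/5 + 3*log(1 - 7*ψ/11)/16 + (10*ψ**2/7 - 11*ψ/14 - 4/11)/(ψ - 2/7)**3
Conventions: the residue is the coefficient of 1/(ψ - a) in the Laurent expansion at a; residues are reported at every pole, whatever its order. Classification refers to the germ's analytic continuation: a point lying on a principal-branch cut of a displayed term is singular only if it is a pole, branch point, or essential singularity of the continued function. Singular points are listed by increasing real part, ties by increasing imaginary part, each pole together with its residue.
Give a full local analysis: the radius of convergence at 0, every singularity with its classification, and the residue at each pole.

Radius of convergence at 0: 2/7.
At 2/7: a pole of order 3; residue 10/7.
At 11/7: a logarithmic branch point.
At 2: an algebraic (square-root) branch point.

Denominator factor (ψ - 2/7)^3: pole of order 3 at 2/7, modulus 2/7.
Branch term (-2/5)*sqrt(1 - ψ/(2)): its argument vanishes at ψ = 2, a square-root branch point, modulus 2.
Branch term (3/16)*log(1 - ψ/(11/7)): its argument vanishes at ψ = 11/7, a logarithmic branch point, modulus 11/7.
The radius of convergence is the smallest modulus among the singular points: 2/7.
The branch terms are analytic at 2/7 and contribute nothing to the residue; only the rational part matters.
At the order-3 pole 2/7 set g(ψ) = (ψ - (2/7))^3*(rational part) = 10*ψ**2/7 - 11*ψ/14 - 4/11.
Order-3 pole: residue = g''(a)/2; g''(2/7) = 20/7, so the residue is 10/7.
List the singular points by increasing real part (a conjugate pair: the negative imaginary part first).


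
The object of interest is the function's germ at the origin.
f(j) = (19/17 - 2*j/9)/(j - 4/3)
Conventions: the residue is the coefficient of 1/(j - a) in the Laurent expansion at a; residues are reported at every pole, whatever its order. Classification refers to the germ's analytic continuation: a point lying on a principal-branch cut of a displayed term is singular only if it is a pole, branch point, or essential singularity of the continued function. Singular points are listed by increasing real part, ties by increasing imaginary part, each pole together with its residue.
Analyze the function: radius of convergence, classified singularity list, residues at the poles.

Denominator factor (j - 4/3): pole of order 1 at 4/3, modulus 4/3.
The radius of convergence is the smallest modulus among the singular points: 4/3.
At the order-1 pole 4/3 set g(j) = (j - (4/3))*f(j) = 19/17 - 2*j/9.
Simple pole: residue = g(a) at a = 4/3, which is 377/459.

Radius of convergence at 0: 4/3.
At 4/3: a pole of order 1; residue 377/459.


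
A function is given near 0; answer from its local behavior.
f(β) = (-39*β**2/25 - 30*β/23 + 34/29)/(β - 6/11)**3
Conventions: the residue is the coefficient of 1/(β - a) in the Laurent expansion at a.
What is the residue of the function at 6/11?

The residue is -39/25.

At the order-3 pole 6/11 set g(β) = (β - (6/11))^3*f(β) = -39*β**2/25 - 30*β/23 + 34/29.
Order-3 pole: residue = g''(a)/2; g''(6/11) = -78/25, so the residue is -39/25.


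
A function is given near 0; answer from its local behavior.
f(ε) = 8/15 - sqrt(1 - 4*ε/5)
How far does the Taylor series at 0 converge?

The radius of convergence is 5/4.

Branch term (-1)*sqrt(1 - ε/(5/4)): its argument vanishes at ε = 5/4, a square-root branch point, modulus 5/4.
The radius of convergence is the smallest modulus among the singular points: 5/4.


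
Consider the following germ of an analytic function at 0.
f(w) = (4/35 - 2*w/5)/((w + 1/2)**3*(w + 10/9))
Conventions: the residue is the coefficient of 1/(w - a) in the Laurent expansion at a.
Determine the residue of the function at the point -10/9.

At the order-1 pole -10/9 set g(w) = (w - (-10/9))*f(w) = (4/35 - 2*w/5)/(w + 1/2)**3.
Simple pole: residue = g(a) at a = -10/9, which is -10368/4235.

The residue is -10368/4235.


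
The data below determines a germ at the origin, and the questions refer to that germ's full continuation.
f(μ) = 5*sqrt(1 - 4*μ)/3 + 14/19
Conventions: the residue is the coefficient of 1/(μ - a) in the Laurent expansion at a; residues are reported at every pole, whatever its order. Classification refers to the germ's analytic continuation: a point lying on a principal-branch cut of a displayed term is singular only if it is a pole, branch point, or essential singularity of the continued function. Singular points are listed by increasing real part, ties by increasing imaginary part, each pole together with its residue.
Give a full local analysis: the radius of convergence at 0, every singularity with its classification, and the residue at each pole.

Radius of convergence at 0: 1/4.
At 1/4: an algebraic (square-root) branch point.

Branch term (5/3)*sqrt(1 - μ/(1/4)): its argument vanishes at μ = 1/4, a square-root branch point, modulus 1/4.
The radius of convergence is the smallest modulus among the singular points: 1/4.


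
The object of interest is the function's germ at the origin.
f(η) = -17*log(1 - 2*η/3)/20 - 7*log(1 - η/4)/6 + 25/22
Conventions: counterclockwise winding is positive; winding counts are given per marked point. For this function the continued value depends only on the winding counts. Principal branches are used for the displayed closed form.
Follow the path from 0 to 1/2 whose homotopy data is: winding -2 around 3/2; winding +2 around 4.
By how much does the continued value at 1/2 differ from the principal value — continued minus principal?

The rational part is single-valued and drops out of the difference; each branch term changes only by its own monodromy.
(-7/6)*log(1 - η/(4)): each positive loop around 4 adds 2*pi*i to the log, so winding +2 contributes (-7/6)*(2)*2*pi*i = -(14/3)*pi*i.
(-17/20)*log(1 - η/(3/2)): each positive loop around 3/2 adds 2*pi*i to the log, so winding -2 contributes (-17/20)*(-2)*2*pi*i = (17/5)*pi*i.
Summing the contributions at η = 1/2 gives -(19/15)*pi*i.

Continued minus principal equals -(19/15)*pi*i.


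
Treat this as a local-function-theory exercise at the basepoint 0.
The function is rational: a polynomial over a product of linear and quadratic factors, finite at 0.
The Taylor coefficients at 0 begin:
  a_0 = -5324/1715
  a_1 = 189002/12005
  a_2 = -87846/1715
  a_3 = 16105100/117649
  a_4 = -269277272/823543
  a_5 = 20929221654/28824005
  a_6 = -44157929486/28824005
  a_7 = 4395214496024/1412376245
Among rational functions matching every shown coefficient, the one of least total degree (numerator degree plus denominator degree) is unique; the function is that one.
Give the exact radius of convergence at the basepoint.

No rational of total degree below 4 reproduces all 8 coefficients; solving the [1/3] Pade equations on them gives f(d) = (2*d/7 - 4/5)/(d + 7/11)**3, whose expansion matches every shown term.
Denominator factor (d + 7/11)^3: pole of order 3 at -7/11, modulus 7/11.
The radius of convergence is the smallest modulus among the singular points: 7/11.

The radius of convergence is 7/11.


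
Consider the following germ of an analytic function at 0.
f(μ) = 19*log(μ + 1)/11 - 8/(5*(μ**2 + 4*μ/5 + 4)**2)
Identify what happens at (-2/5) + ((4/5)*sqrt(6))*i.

The denominator factor μ**2 + 4*μ/5 + 4 vanishes at (-2/5) + ((4/5)*sqrt(6))*i and appears to the power 2; the numerator there equals -8/5, nonzero, and no other factor vanishes.
The branch terms are analytic at this point.
Hence a pole whose order is the multiplicity, 2.

The point is a pole of order 2.


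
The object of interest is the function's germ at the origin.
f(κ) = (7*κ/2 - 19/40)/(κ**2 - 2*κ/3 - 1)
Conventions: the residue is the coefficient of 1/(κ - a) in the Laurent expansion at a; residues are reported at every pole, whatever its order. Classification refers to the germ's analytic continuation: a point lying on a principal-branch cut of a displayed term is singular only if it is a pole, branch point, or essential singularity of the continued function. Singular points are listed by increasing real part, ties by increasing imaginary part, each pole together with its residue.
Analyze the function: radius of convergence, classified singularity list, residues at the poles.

Radius of convergence at 0: -1/3 + (1/3)*sqrt(10).
At 1/3 - (1/3)*sqrt(10): a pole of order 1; residue 7/4 - (83/800)*sqrt(10).
At 1/3 + (1/3)*sqrt(10): a pole of order 1; residue 7/4 + (83/800)*sqrt(10).

Denominator factor (κ**2 - 2*κ/3 - 1): discriminant 40/9, real irrational roots 1/3 + (1/3)*sqrt(10) and 1/3 - (1/3)*sqrt(10); poles of order 1, moduli 1/3 + (1/3)*sqrt(10) and -1/3 + (1/3)*sqrt(10).
The radius of convergence is the smallest modulus among the singular points: -1/3 + (1/3)*sqrt(10).
The factor κ**2 - 2*κ/3 - 1 splits as (κ - a)(κ - a') with a = 1/3 - (1/3)*sqrt(10), a' = 1/3 + (1/3)*sqrt(10). At the order-1 pole a set g(κ) = (κ - a)*f(κ) = [7*κ/2 - 19/40] / (κ - a').
Simple pole: residue = g(a) at a = 1/3 - (1/3)*sqrt(10), which is 7/4 - (83/800)*sqrt(10).
The factor κ**2 - 2*κ/3 - 1 splits as (κ - a)(κ - a') with a = 1/3 + (1/3)*sqrt(10), a' = 1/3 - (1/3)*sqrt(10). At the order-1 pole a set g(κ) = (κ - a)*f(κ) = [7*κ/2 - 19/40] / (κ - a').
Simple pole: residue = g(a) at a = 1/3 + (1/3)*sqrt(10), which is 7/4 + (83/800)*sqrt(10).
List the singular points by increasing real part (a conjugate pair: the negative imaginary part first).


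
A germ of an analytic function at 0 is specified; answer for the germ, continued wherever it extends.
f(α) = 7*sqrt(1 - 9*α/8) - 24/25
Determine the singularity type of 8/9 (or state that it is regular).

The point is an algebraic (square-root) branch point.

The term (7)*sqrt(1 - α/(8/9)) has argument 1 - 8/9/(8/9) = 0 at 8/9: a square-root (algebraic, two-sheeted) branch point; the remaining terms are analytic or single-valued there.


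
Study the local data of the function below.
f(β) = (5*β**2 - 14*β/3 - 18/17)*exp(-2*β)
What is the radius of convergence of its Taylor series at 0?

The factor exp(-2*β) is entire and contributes no finite singular point.
The polynomial part has no poles.
No finite singular points: the Taylor series at 0 converges everywhere.

The radius of convergence is infinite.


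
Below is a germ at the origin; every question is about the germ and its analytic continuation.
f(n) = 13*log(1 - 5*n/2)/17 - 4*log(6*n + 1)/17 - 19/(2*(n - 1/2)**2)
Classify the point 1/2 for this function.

The point is a pole of order 2.

The denominator factor n - 1/2 vanishes at 1/2 and appears to the power 2; the numerator there equals -19/2, nonzero, and no other factor vanishes.
The branch terms are analytic at this point.
Hence a pole whose order is the multiplicity, 2.


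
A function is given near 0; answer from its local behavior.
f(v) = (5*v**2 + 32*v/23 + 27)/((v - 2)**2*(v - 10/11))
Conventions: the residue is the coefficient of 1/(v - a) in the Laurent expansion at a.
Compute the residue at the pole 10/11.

The residue is 90161/3312.

At the order-1 pole 10/11 set g(v) = (v - (10/11))*f(v) = (5*v**2 + 32*v/23 + 27)/(v - 2)**2.
Simple pole: residue = g(a) at a = 10/11, which is 90161/3312.


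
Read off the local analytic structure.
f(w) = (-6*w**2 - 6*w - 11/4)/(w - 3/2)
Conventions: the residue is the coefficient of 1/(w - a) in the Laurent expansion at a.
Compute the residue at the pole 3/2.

The residue is -101/4.

At the order-1 pole 3/2 set g(w) = (w - (3/2))*f(w) = -6*w**2 - 6*w - 11/4.
Simple pole: residue = g(a) at a = 3/2, which is -101/4.


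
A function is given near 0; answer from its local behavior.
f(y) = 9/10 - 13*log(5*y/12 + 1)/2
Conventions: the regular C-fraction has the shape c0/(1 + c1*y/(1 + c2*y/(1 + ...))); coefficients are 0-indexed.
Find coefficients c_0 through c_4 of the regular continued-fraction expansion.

Taylor coefficients (expand at 0): a_0 = 9/10, a_1 = -65/24, a_2 = 325/576, a_3 = -1625/10368, a_4 = 8125/165888.
c0 = a_0 = 9/10. Peel one level at a time: if S = 1 + c*y/S' with S'(0) = 1, then c is the y-coefficient of S and S' = c*y/(S - 1).
S_1 = c0/f = 1 + (325/108)*y + (196625/23328)*y^2 + ...; c1 = 325/108.
S_2 = c1*y/(S_1 - 1) = 1 + (-605/216)*y + (-25/1728)*y^2 + ...; c2 = -605/216.
S_3 = c2*y/(S_2 - 1) = 1 + (-5/968)*y + (775/702768)*y^2 + ...; c3 = -5/968.
S_4 = c3*y/(S_3 - 1) = 1 + (155/726)*y + ...; c4 = 155/726.

The regular C-fraction coefficients are [9/10, 325/108, -605/216, -5/968, 155/726].


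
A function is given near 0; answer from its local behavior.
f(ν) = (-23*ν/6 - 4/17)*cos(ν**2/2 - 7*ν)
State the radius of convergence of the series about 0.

The radius of convergence is infinite.

The factor cos(ν**2/2 - 7*ν) is entire and contributes no finite singular point.
The polynomial part has no poles.
No finite singular points: the Taylor series at 0 converges everywhere.


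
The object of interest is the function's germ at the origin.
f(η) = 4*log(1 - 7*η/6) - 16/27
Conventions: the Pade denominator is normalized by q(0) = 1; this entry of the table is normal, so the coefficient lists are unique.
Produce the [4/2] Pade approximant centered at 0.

Taylor coefficients needed (expand at 0): a_0 = -16/27, a_1 = -14/3, a_2 = -49/18, a_3 = -343/162, a_4 = -2401/1296, a_5 = -16807/9720, a_6 = -117649/69984.
Write the denominator as Q(η) = 1 + q1*η + q2*η^2. Requiring Q*f - P = O(η^7) with deg P <= 4 kills the coefficients of η^5..η^6 in Q*f:
  η^5: a_5 + q1*a_4 + q2*a_3 = 0, i.e. -16807/9720 + (-2401/1296)*q1 + (-343/162)*q2 = 0.
  η^6: a_6 + q1*a_5 + q2*a_4 = 0, i.e. -117649/69984 + (-16807/9720)*q1 + (-2401/1296)*q2 = 0.
Solving this linear system: q1 = -14/9, q2 = 49/90.
The numerator is Q*f truncated at degree 4: P0 = a_0 = -16/27; P1 = a_1 + q1*a_0 = -910/243; P2 = a_2 + q1*a_1 + q2*a_0 = 10241/2430; P3 = a_3 + q1*a_2 + q2*a_1 = -343/810; P4 = a_4 + q1*a_3 + q2*a_2 = -2401/58320.

The Pade approximant has numerator coefficients [-16/27, -910/243, 10241/2430, -343/810, -2401/58320]; denominator coefficients [1, -14/9, 49/90].


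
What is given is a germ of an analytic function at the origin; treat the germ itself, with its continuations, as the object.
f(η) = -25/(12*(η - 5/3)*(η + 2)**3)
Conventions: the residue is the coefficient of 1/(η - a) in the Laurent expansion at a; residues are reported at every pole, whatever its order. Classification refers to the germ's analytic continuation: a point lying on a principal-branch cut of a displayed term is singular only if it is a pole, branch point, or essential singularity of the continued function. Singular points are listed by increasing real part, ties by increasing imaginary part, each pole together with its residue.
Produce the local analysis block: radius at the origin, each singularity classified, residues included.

Denominator factor (η - 5/3): pole of order 1 at 5/3, modulus 5/3.
Denominator factor (η + 2)^3: pole of order 3 at -2, modulus 2.
The radius of convergence is the smallest modulus among the singular points: 5/3.
At the order-3 pole -2 set g(η) = (η - (-2))^3*f(η) = -25/(12*(η - 5/3)).
Order-3 pole: residue = g''(a)/2; g''(-2) = 225/2662, so the residue is 225/5324.
At the order-1 pole 5/3 set g(η) = (η - (5/3))*f(η) = -25/(12*(η + 2)**3).
Simple pole: residue = g(a) at a = 5/3, which is -225/5324.
List the singular points by increasing real part (a conjugate pair: the negative imaginary part first).

Radius of convergence at 0: 5/3.
At -2: a pole of order 3; residue 225/5324.
At 5/3: a pole of order 1; residue -225/5324.
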